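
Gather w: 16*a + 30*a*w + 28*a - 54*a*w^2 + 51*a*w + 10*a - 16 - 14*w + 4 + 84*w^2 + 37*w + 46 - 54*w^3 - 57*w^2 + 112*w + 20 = 54*a - 54*w^3 + w^2*(27 - 54*a) + w*(81*a + 135) + 54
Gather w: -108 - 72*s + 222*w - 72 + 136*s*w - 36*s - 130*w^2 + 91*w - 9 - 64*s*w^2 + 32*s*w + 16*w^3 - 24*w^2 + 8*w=-108*s + 16*w^3 + w^2*(-64*s - 154) + w*(168*s + 321) - 189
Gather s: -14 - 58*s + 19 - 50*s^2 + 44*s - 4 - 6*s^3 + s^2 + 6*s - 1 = -6*s^3 - 49*s^2 - 8*s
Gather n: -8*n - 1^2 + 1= -8*n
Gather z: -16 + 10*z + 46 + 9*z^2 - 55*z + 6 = 9*z^2 - 45*z + 36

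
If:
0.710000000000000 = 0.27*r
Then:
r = 2.63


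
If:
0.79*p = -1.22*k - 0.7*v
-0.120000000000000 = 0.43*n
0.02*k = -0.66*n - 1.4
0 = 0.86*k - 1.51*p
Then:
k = -60.79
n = -0.28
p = -34.62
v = 145.02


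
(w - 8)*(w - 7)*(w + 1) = w^3 - 14*w^2 + 41*w + 56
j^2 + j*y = j*(j + y)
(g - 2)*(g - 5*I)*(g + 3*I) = g^3 - 2*g^2 - 2*I*g^2 + 15*g + 4*I*g - 30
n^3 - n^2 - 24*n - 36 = (n - 6)*(n + 2)*(n + 3)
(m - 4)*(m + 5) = m^2 + m - 20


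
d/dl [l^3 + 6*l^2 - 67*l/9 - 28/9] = 3*l^2 + 12*l - 67/9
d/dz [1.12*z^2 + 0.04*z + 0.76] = 2.24*z + 0.04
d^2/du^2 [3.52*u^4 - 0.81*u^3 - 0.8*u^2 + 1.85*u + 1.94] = 42.24*u^2 - 4.86*u - 1.6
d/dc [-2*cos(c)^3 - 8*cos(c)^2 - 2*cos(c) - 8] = 2*(3*cos(c)^2 + 8*cos(c) + 1)*sin(c)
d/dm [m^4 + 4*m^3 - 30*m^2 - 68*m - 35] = 4*m^3 + 12*m^2 - 60*m - 68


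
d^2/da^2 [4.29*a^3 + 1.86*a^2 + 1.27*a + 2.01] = 25.74*a + 3.72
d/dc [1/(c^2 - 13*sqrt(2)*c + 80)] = (-2*c + 13*sqrt(2))/(c^2 - 13*sqrt(2)*c + 80)^2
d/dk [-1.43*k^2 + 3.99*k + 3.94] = 3.99 - 2.86*k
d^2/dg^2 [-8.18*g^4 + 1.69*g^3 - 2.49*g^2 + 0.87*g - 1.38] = -98.16*g^2 + 10.14*g - 4.98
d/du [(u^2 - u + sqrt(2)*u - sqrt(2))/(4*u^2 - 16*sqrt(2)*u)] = (-5*sqrt(2)*u^2 + u^2 + 2*sqrt(2)*u - 8)/(4*u^2*(u^2 - 8*sqrt(2)*u + 32))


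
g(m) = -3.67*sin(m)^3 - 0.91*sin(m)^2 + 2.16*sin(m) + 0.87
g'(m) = -11.01*sin(m)^2*cos(m) - 1.82*sin(m)*cos(m) + 2.16*cos(m)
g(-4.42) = -1.12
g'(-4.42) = 2.79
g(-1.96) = 1.00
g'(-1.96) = 2.12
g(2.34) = 0.59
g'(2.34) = 3.36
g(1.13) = -0.64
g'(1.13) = -3.62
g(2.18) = 0.01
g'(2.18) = 3.86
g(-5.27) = -0.19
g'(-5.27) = -3.87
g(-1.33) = 1.28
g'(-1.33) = -1.54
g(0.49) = 1.30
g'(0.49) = -1.00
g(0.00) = 0.87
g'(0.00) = 2.16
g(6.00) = 0.28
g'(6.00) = 1.74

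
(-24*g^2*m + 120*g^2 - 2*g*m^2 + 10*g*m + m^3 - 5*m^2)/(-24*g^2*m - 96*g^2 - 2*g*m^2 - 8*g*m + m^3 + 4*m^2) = (m - 5)/(m + 4)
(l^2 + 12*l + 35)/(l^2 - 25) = (l + 7)/(l - 5)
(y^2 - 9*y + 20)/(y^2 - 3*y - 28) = (-y^2 + 9*y - 20)/(-y^2 + 3*y + 28)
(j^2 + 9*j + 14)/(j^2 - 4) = (j + 7)/(j - 2)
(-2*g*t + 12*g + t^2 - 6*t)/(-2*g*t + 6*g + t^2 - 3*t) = (t - 6)/(t - 3)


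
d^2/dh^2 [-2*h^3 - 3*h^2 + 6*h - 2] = -12*h - 6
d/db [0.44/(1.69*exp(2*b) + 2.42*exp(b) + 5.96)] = (-1.4872*exp(b) - 1.0648)*exp(b)/(1.69*exp(2*b) + 2.42*exp(b) + 5.96)^2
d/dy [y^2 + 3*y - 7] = 2*y + 3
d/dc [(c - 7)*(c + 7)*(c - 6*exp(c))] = -6*c^2*exp(c) + 3*c^2 - 12*c*exp(c) + 294*exp(c) - 49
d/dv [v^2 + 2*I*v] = 2*v + 2*I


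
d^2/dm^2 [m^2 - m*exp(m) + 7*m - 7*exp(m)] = -m*exp(m) - 9*exp(m) + 2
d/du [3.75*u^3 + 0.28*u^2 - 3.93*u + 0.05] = 11.25*u^2 + 0.56*u - 3.93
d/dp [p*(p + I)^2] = (p + I)*(3*p + I)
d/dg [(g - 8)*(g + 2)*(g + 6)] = 3*g^2 - 52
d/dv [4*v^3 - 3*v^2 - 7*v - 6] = 12*v^2 - 6*v - 7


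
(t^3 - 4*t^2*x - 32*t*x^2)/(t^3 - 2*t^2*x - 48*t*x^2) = (t + 4*x)/(t + 6*x)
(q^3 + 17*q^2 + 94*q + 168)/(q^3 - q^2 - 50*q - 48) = (q^2 + 11*q + 28)/(q^2 - 7*q - 8)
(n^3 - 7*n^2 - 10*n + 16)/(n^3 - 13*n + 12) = (n^2 - 6*n - 16)/(n^2 + n - 12)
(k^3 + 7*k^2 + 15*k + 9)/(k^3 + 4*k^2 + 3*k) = (k + 3)/k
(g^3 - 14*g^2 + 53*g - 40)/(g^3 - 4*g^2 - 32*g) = (g^2 - 6*g + 5)/(g*(g + 4))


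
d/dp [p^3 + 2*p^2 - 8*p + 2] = 3*p^2 + 4*p - 8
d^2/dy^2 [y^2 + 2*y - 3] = 2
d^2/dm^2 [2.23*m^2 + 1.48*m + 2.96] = 4.46000000000000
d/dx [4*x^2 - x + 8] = 8*x - 1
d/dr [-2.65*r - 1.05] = -2.65000000000000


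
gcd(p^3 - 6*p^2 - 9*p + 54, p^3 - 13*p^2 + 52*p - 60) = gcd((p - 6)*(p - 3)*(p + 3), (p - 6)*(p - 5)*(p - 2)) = p - 6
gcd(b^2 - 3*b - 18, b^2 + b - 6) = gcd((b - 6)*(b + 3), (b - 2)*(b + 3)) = b + 3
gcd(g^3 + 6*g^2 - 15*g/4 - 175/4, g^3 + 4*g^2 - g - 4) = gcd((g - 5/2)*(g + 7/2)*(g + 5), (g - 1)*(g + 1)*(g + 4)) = 1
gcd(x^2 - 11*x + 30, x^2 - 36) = x - 6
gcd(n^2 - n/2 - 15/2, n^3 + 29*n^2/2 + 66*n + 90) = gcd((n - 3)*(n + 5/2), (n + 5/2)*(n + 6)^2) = n + 5/2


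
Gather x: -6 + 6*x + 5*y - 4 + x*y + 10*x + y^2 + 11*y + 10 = x*(y + 16) + y^2 + 16*y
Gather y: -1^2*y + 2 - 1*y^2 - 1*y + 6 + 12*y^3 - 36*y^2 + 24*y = 12*y^3 - 37*y^2 + 22*y + 8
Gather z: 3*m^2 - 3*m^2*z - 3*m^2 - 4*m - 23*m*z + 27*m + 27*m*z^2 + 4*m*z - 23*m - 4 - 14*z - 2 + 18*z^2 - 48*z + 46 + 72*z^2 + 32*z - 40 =z^2*(27*m + 90) + z*(-3*m^2 - 19*m - 30)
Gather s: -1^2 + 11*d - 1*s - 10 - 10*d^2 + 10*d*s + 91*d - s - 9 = -10*d^2 + 102*d + s*(10*d - 2) - 20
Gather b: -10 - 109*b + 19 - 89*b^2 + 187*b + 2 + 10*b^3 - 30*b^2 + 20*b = 10*b^3 - 119*b^2 + 98*b + 11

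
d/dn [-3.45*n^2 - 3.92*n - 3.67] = -6.9*n - 3.92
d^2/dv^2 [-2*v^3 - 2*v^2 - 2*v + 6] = -12*v - 4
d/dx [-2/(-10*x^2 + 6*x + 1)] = 4*(3 - 10*x)/(-10*x^2 + 6*x + 1)^2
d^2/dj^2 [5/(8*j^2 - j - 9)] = 10*(64*j^2 - 8*j - (16*j - 1)^2 - 72)/(-8*j^2 + j + 9)^3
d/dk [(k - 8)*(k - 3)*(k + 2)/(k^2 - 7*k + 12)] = (k^2 - 8*k + 40)/(k^2 - 8*k + 16)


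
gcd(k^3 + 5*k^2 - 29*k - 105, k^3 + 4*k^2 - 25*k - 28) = k + 7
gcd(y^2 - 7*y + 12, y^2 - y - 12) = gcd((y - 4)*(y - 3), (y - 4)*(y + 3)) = y - 4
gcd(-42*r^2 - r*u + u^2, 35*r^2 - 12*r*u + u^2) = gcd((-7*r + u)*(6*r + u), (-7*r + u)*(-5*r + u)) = 7*r - u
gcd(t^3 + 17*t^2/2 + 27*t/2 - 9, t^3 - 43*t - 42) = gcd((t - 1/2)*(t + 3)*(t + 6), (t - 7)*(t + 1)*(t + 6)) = t + 6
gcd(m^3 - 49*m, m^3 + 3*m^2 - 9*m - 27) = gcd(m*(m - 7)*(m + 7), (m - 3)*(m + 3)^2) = 1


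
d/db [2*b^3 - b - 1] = 6*b^2 - 1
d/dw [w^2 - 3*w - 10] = 2*w - 3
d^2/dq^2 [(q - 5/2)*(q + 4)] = 2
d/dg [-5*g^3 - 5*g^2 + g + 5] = -15*g^2 - 10*g + 1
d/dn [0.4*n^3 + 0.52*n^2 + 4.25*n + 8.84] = 1.2*n^2 + 1.04*n + 4.25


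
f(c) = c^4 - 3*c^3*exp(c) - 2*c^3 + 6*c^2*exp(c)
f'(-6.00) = -1078.84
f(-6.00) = 1730.14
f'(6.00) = -275297.29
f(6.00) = -173417.24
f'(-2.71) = -123.33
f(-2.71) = 100.65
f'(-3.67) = -276.91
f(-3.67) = 286.11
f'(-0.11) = -1.29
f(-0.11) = 0.07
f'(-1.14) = -17.92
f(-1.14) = 8.57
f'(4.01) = -10513.00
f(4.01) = -5217.60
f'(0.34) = 4.54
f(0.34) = 0.74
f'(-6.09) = -1124.88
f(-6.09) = 1829.30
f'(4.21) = -15064.64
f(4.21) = -7750.21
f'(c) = -3*c^3*exp(c) + 4*c^3 - 3*c^2*exp(c) - 6*c^2 + 12*c*exp(c)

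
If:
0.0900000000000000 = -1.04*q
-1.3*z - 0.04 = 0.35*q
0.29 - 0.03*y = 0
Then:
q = -0.09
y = 9.67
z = -0.01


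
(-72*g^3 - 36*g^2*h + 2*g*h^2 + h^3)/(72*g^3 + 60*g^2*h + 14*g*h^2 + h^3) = (-6*g + h)/(6*g + h)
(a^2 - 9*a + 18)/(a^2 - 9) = (a - 6)/(a + 3)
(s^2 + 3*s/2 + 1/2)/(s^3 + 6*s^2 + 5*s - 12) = (2*s^2 + 3*s + 1)/(2*(s^3 + 6*s^2 + 5*s - 12))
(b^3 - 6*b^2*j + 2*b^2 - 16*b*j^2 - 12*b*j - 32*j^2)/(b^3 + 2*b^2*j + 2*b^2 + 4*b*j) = (b - 8*j)/b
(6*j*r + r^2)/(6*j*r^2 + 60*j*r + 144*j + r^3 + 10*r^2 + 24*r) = r/(r^2 + 10*r + 24)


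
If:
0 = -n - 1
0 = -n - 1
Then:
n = -1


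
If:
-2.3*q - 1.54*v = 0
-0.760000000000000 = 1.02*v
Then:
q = 0.50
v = -0.75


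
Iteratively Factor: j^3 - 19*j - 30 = (j - 5)*(j^2 + 5*j + 6) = (j - 5)*(j + 2)*(j + 3)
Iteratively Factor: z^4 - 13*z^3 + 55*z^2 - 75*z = (z - 5)*(z^3 - 8*z^2 + 15*z) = z*(z - 5)*(z^2 - 8*z + 15) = z*(z - 5)*(z - 3)*(z - 5)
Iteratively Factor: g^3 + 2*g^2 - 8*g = (g + 4)*(g^2 - 2*g) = (g - 2)*(g + 4)*(g)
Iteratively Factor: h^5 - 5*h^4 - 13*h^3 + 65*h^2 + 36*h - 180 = (h + 2)*(h^4 - 7*h^3 + h^2 + 63*h - 90) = (h - 2)*(h + 2)*(h^3 - 5*h^2 - 9*h + 45) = (h - 2)*(h + 2)*(h + 3)*(h^2 - 8*h + 15) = (h - 3)*(h - 2)*(h + 2)*(h + 3)*(h - 5)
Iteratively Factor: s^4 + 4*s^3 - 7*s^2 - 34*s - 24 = (s + 4)*(s^3 - 7*s - 6) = (s + 2)*(s + 4)*(s^2 - 2*s - 3) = (s - 3)*(s + 2)*(s + 4)*(s + 1)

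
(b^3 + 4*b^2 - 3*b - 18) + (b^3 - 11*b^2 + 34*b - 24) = 2*b^3 - 7*b^2 + 31*b - 42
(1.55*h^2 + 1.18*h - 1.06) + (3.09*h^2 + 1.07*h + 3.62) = 4.64*h^2 + 2.25*h + 2.56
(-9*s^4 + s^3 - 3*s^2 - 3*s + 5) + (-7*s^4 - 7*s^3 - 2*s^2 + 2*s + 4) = -16*s^4 - 6*s^3 - 5*s^2 - s + 9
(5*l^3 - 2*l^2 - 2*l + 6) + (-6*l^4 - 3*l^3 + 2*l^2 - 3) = -6*l^4 + 2*l^3 - 2*l + 3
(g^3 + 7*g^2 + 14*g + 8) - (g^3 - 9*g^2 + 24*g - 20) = 16*g^2 - 10*g + 28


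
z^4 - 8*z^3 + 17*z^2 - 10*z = z*(z - 5)*(z - 2)*(z - 1)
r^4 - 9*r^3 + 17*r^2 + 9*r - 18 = (r - 6)*(r - 3)*(r - 1)*(r + 1)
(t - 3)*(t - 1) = t^2 - 4*t + 3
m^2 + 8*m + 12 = (m + 2)*(m + 6)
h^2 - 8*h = h*(h - 8)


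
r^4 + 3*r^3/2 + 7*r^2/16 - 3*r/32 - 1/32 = (r - 1/4)*(r + 1/4)*(r + 1/2)*(r + 1)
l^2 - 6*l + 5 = (l - 5)*(l - 1)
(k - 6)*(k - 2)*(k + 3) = k^3 - 5*k^2 - 12*k + 36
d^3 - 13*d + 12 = (d - 3)*(d - 1)*(d + 4)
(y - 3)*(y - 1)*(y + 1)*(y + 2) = y^4 - y^3 - 7*y^2 + y + 6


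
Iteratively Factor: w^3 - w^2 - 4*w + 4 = (w + 2)*(w^2 - 3*w + 2) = (w - 2)*(w + 2)*(w - 1)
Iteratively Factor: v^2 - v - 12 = (v - 4)*(v + 3)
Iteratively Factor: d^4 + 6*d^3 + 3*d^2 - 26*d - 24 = (d - 2)*(d^3 + 8*d^2 + 19*d + 12) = (d - 2)*(d + 4)*(d^2 + 4*d + 3) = (d - 2)*(d + 3)*(d + 4)*(d + 1)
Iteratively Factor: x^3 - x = (x)*(x^2 - 1) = x*(x + 1)*(x - 1)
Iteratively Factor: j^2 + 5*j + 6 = (j + 3)*(j + 2)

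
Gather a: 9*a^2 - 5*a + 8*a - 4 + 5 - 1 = 9*a^2 + 3*a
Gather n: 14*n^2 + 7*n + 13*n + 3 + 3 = 14*n^2 + 20*n + 6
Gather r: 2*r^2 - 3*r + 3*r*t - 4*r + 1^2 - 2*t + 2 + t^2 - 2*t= 2*r^2 + r*(3*t - 7) + t^2 - 4*t + 3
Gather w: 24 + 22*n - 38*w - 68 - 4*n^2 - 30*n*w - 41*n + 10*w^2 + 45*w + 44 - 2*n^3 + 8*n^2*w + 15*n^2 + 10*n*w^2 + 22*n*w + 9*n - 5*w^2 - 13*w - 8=-2*n^3 + 11*n^2 - 10*n + w^2*(10*n + 5) + w*(8*n^2 - 8*n - 6) - 8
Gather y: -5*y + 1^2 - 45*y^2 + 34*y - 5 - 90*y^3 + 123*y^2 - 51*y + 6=-90*y^3 + 78*y^2 - 22*y + 2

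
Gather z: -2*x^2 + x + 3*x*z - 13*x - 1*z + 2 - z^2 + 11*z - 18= -2*x^2 - 12*x - z^2 + z*(3*x + 10) - 16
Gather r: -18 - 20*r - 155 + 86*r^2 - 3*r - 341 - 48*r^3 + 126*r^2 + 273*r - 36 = -48*r^3 + 212*r^2 + 250*r - 550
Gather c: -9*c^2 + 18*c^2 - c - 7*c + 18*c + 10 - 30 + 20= 9*c^2 + 10*c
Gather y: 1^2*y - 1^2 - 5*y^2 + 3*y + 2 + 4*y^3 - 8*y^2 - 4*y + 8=4*y^3 - 13*y^2 + 9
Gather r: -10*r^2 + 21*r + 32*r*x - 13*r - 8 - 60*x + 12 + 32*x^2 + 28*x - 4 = -10*r^2 + r*(32*x + 8) + 32*x^2 - 32*x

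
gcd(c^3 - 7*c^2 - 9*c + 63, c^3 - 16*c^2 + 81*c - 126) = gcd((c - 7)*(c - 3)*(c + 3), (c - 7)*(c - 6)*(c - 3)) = c^2 - 10*c + 21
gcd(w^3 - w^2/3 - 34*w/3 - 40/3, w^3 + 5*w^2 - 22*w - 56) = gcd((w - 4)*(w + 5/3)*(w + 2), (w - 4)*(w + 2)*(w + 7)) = w^2 - 2*w - 8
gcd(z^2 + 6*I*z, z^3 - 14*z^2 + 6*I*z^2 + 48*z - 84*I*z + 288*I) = z + 6*I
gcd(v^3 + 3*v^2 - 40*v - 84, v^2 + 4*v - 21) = v + 7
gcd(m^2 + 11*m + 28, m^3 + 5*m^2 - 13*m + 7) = m + 7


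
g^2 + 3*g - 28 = (g - 4)*(g + 7)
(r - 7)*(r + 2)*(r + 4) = r^3 - r^2 - 34*r - 56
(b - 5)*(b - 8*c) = b^2 - 8*b*c - 5*b + 40*c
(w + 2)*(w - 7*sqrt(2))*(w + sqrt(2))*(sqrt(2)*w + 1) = sqrt(2)*w^4 - 11*w^3 + 2*sqrt(2)*w^3 - 20*sqrt(2)*w^2 - 22*w^2 - 40*sqrt(2)*w - 14*w - 28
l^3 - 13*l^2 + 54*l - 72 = (l - 6)*(l - 4)*(l - 3)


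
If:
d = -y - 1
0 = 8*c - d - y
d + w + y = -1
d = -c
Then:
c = -1/8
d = 1/8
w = 0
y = -9/8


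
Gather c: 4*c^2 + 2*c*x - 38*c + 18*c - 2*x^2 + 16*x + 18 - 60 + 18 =4*c^2 + c*(2*x - 20) - 2*x^2 + 16*x - 24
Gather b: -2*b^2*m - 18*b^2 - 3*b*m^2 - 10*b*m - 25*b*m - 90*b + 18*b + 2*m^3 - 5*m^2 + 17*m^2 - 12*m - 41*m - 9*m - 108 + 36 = b^2*(-2*m - 18) + b*(-3*m^2 - 35*m - 72) + 2*m^3 + 12*m^2 - 62*m - 72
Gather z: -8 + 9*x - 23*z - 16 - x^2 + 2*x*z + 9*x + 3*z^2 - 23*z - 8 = -x^2 + 18*x + 3*z^2 + z*(2*x - 46) - 32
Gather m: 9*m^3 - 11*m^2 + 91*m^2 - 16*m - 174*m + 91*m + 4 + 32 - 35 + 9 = 9*m^3 + 80*m^2 - 99*m + 10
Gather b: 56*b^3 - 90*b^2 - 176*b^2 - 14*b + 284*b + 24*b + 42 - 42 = 56*b^3 - 266*b^2 + 294*b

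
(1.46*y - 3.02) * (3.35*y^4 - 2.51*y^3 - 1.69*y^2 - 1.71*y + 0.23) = 4.891*y^5 - 13.7816*y^4 + 5.1128*y^3 + 2.6072*y^2 + 5.5*y - 0.6946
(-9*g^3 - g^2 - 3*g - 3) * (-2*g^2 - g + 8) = 18*g^5 + 11*g^4 - 65*g^3 + g^2 - 21*g - 24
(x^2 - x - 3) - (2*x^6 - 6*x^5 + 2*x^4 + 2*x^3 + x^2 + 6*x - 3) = -2*x^6 + 6*x^5 - 2*x^4 - 2*x^3 - 7*x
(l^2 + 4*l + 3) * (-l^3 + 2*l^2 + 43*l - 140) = -l^5 - 2*l^4 + 48*l^3 + 38*l^2 - 431*l - 420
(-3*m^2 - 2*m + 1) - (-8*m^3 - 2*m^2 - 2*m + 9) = 8*m^3 - m^2 - 8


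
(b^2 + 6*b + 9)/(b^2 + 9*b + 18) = (b + 3)/(b + 6)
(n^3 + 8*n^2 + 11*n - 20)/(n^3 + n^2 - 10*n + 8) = (n + 5)/(n - 2)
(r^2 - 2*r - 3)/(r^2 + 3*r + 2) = (r - 3)/(r + 2)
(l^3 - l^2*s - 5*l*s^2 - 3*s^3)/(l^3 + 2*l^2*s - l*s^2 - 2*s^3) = (-l^2 + 2*l*s + 3*s^2)/(-l^2 - l*s + 2*s^2)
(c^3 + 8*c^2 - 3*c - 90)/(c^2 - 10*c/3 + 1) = 3*(c^2 + 11*c + 30)/(3*c - 1)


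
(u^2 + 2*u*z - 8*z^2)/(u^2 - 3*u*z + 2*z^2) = (-u - 4*z)/(-u + z)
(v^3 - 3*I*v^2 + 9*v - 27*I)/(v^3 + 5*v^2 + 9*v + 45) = (v - 3*I)/(v + 5)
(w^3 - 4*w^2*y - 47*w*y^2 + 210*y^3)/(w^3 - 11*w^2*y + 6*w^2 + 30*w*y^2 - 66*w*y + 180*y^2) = (w + 7*y)/(w + 6)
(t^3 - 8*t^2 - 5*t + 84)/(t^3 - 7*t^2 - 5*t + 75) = (t^2 - 11*t + 28)/(t^2 - 10*t + 25)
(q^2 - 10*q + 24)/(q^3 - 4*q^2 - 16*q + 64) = (q - 6)/(q^2 - 16)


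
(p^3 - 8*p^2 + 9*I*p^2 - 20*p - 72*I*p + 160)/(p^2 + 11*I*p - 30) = (p^2 + 4*p*(-2 + I) - 32*I)/(p + 6*I)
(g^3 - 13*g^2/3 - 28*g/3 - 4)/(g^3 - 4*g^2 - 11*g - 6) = (g + 2/3)/(g + 1)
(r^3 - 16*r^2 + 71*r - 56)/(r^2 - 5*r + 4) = (r^2 - 15*r + 56)/(r - 4)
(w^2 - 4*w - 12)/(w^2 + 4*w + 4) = (w - 6)/(w + 2)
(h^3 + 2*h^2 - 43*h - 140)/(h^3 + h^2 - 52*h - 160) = (h - 7)/(h - 8)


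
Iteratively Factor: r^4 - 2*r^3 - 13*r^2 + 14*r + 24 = (r + 1)*(r^3 - 3*r^2 - 10*r + 24) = (r + 1)*(r + 3)*(r^2 - 6*r + 8) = (r - 2)*(r + 1)*(r + 3)*(r - 4)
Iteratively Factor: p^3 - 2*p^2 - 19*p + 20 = (p - 5)*(p^2 + 3*p - 4) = (p - 5)*(p - 1)*(p + 4)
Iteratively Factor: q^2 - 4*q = (q - 4)*(q)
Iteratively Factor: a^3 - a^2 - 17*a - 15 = (a - 5)*(a^2 + 4*a + 3) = (a - 5)*(a + 1)*(a + 3)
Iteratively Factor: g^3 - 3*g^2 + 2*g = (g - 2)*(g^2 - g) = g*(g - 2)*(g - 1)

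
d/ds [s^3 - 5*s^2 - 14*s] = 3*s^2 - 10*s - 14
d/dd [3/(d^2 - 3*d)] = 3*(3 - 2*d)/(d^2*(d - 3)^2)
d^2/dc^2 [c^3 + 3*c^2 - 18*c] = 6*c + 6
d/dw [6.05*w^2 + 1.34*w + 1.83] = 12.1*w + 1.34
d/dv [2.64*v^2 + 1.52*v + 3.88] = 5.28*v + 1.52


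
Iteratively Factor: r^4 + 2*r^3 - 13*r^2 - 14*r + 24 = (r - 1)*(r^3 + 3*r^2 - 10*r - 24) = (r - 3)*(r - 1)*(r^2 + 6*r + 8) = (r - 3)*(r - 1)*(r + 2)*(r + 4)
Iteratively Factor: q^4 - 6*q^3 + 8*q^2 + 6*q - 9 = (q - 3)*(q^3 - 3*q^2 - q + 3) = (q - 3)*(q - 1)*(q^2 - 2*q - 3) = (q - 3)^2*(q - 1)*(q + 1)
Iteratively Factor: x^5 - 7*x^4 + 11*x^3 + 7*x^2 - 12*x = (x + 1)*(x^4 - 8*x^3 + 19*x^2 - 12*x) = (x - 4)*(x + 1)*(x^3 - 4*x^2 + 3*x) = (x - 4)*(x - 1)*(x + 1)*(x^2 - 3*x) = (x - 4)*(x - 3)*(x - 1)*(x + 1)*(x)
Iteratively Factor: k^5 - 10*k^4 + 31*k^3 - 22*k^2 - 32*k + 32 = (k - 4)*(k^4 - 6*k^3 + 7*k^2 + 6*k - 8) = (k - 4)*(k - 2)*(k^3 - 4*k^2 - k + 4) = (k - 4)*(k - 2)*(k + 1)*(k^2 - 5*k + 4) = (k - 4)^2*(k - 2)*(k + 1)*(k - 1)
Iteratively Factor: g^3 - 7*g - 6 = (g + 1)*(g^2 - g - 6) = (g + 1)*(g + 2)*(g - 3)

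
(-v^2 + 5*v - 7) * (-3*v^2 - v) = 3*v^4 - 14*v^3 + 16*v^2 + 7*v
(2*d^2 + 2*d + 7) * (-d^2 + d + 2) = -2*d^4 - d^2 + 11*d + 14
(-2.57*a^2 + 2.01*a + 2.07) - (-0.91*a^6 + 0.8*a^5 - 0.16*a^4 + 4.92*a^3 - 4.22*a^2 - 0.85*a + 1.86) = 0.91*a^6 - 0.8*a^5 + 0.16*a^4 - 4.92*a^3 + 1.65*a^2 + 2.86*a + 0.21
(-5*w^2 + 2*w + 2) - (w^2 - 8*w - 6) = -6*w^2 + 10*w + 8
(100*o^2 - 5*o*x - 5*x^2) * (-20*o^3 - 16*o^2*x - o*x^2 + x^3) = -2000*o^5 - 1500*o^4*x + 80*o^3*x^2 + 185*o^2*x^3 - 5*x^5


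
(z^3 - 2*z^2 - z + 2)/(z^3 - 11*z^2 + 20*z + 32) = (z^2 - 3*z + 2)/(z^2 - 12*z + 32)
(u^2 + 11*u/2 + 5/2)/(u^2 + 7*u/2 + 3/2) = (u + 5)/(u + 3)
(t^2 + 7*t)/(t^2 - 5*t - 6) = t*(t + 7)/(t^2 - 5*t - 6)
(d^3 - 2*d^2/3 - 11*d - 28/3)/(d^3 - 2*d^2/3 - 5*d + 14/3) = (d^2 - 3*d - 4)/(d^2 - 3*d + 2)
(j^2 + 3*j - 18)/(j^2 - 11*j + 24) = (j + 6)/(j - 8)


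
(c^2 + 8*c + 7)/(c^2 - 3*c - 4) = (c + 7)/(c - 4)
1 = 1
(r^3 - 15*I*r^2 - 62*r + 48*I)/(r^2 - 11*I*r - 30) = (r^2 - 9*I*r - 8)/(r - 5*I)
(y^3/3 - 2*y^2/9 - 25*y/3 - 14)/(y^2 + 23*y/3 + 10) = (3*y^3 - 2*y^2 - 75*y - 126)/(3*(3*y^2 + 23*y + 30))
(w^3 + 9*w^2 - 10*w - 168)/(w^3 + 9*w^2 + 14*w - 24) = (w^2 + 3*w - 28)/(w^2 + 3*w - 4)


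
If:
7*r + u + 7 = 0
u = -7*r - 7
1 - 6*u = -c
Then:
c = 6*u - 1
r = -u/7 - 1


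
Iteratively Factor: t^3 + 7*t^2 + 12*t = (t)*(t^2 + 7*t + 12) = t*(t + 3)*(t + 4)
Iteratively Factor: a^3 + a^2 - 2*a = (a)*(a^2 + a - 2) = a*(a - 1)*(a + 2)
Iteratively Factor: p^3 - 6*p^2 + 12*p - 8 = (p - 2)*(p^2 - 4*p + 4) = (p - 2)^2*(p - 2)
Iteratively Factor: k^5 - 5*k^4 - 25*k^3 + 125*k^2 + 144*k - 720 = (k + 3)*(k^4 - 8*k^3 - k^2 + 128*k - 240) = (k - 3)*(k + 3)*(k^3 - 5*k^2 - 16*k + 80) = (k - 4)*(k - 3)*(k + 3)*(k^2 - k - 20) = (k - 4)*(k - 3)*(k + 3)*(k + 4)*(k - 5)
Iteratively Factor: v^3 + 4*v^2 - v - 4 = (v + 4)*(v^2 - 1) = (v + 1)*(v + 4)*(v - 1)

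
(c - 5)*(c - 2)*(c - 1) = c^3 - 8*c^2 + 17*c - 10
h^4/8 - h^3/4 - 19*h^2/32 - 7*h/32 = h*(h/4 + 1/4)*(h/2 + 1/4)*(h - 7/2)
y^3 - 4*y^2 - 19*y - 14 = (y - 7)*(y + 1)*(y + 2)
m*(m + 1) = m^2 + m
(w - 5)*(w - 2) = w^2 - 7*w + 10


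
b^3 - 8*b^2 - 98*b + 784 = (b - 8)*(b - 7*sqrt(2))*(b + 7*sqrt(2))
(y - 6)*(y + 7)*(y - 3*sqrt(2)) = y^3 - 3*sqrt(2)*y^2 + y^2 - 42*y - 3*sqrt(2)*y + 126*sqrt(2)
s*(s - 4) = s^2 - 4*s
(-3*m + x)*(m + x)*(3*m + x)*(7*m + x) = -63*m^4 - 72*m^3*x - 2*m^2*x^2 + 8*m*x^3 + x^4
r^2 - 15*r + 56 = (r - 8)*(r - 7)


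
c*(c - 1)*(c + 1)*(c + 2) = c^4 + 2*c^3 - c^2 - 2*c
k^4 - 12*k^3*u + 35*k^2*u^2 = k^2*(k - 7*u)*(k - 5*u)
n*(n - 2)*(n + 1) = n^3 - n^2 - 2*n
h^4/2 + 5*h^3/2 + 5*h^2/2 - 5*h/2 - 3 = (h/2 + 1/2)*(h - 1)*(h + 2)*(h + 3)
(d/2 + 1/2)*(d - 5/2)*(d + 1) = d^3/2 - d^2/4 - 2*d - 5/4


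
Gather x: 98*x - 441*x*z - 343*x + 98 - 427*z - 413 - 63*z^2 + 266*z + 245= x*(-441*z - 245) - 63*z^2 - 161*z - 70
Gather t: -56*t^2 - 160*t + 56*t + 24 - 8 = -56*t^2 - 104*t + 16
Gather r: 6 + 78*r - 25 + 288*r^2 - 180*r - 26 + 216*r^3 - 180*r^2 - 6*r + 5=216*r^3 + 108*r^2 - 108*r - 40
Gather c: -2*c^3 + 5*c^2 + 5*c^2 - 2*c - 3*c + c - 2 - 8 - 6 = -2*c^3 + 10*c^2 - 4*c - 16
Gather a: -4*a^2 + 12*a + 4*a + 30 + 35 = -4*a^2 + 16*a + 65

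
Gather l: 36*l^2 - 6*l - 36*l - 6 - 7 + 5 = 36*l^2 - 42*l - 8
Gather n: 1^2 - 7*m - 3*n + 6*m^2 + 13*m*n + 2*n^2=6*m^2 - 7*m + 2*n^2 + n*(13*m - 3) + 1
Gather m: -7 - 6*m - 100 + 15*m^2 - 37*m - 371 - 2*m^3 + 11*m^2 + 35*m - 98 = -2*m^3 + 26*m^2 - 8*m - 576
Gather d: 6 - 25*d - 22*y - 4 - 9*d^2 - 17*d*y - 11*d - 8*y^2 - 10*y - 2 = -9*d^2 + d*(-17*y - 36) - 8*y^2 - 32*y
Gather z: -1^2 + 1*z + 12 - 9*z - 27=-8*z - 16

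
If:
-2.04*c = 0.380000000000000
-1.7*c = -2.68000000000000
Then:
No Solution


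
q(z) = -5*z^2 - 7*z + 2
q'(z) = -10*z - 7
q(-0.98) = 4.06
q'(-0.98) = 2.80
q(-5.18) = -95.90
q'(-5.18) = 44.80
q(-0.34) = 3.80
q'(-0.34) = -3.60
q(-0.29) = 3.61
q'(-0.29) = -4.10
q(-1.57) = 0.67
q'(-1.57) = 8.70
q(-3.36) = -30.93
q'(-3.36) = 26.60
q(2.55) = -48.36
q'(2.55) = -32.50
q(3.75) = -94.56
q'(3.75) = -44.50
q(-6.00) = -136.00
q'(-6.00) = 53.00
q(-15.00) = -1018.00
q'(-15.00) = 143.00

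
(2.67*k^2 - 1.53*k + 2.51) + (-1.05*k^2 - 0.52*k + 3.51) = 1.62*k^2 - 2.05*k + 6.02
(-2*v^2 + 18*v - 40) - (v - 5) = -2*v^2 + 17*v - 35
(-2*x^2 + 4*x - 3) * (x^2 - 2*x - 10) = -2*x^4 + 8*x^3 + 9*x^2 - 34*x + 30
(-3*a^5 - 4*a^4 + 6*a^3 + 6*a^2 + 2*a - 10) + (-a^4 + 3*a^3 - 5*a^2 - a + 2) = -3*a^5 - 5*a^4 + 9*a^3 + a^2 + a - 8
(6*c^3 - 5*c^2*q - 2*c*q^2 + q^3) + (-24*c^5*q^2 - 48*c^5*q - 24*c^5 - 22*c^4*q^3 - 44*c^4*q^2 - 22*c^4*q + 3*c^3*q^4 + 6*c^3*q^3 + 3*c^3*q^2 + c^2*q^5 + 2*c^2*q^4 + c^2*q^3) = -24*c^5*q^2 - 48*c^5*q - 24*c^5 - 22*c^4*q^3 - 44*c^4*q^2 - 22*c^4*q + 3*c^3*q^4 + 6*c^3*q^3 + 3*c^3*q^2 + 6*c^3 + c^2*q^5 + 2*c^2*q^4 + c^2*q^3 - 5*c^2*q - 2*c*q^2 + q^3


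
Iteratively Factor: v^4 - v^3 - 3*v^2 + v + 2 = (v + 1)*(v^3 - 2*v^2 - v + 2) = (v + 1)^2*(v^2 - 3*v + 2) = (v - 1)*(v + 1)^2*(v - 2)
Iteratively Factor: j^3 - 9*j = (j - 3)*(j^2 + 3*j) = (j - 3)*(j + 3)*(j)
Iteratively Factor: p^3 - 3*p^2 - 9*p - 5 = (p + 1)*(p^2 - 4*p - 5) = (p + 1)^2*(p - 5)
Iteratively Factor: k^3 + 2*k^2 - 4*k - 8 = (k - 2)*(k^2 + 4*k + 4) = (k - 2)*(k + 2)*(k + 2)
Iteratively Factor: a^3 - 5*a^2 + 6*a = (a)*(a^2 - 5*a + 6) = a*(a - 3)*(a - 2)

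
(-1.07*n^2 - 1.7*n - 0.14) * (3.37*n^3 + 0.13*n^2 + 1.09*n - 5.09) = -3.6059*n^5 - 5.8681*n^4 - 1.8591*n^3 + 3.5751*n^2 + 8.5004*n + 0.7126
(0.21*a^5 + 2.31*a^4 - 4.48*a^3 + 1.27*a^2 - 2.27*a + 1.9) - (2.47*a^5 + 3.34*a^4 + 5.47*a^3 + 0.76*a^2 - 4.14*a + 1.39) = -2.26*a^5 - 1.03*a^4 - 9.95*a^3 + 0.51*a^2 + 1.87*a + 0.51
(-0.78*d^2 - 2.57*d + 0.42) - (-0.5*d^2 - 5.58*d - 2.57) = -0.28*d^2 + 3.01*d + 2.99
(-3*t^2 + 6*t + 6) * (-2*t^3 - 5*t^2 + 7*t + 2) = 6*t^5 + 3*t^4 - 63*t^3 + 6*t^2 + 54*t + 12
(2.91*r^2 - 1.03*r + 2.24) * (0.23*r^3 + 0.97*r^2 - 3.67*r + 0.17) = 0.6693*r^5 + 2.5858*r^4 - 11.1636*r^3 + 6.4476*r^2 - 8.3959*r + 0.3808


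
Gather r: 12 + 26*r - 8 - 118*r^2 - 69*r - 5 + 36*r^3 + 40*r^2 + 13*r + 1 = 36*r^3 - 78*r^2 - 30*r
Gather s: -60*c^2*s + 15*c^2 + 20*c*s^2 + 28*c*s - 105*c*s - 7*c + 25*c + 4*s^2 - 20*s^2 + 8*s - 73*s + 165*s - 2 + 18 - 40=15*c^2 + 18*c + s^2*(20*c - 16) + s*(-60*c^2 - 77*c + 100) - 24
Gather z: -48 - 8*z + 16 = -8*z - 32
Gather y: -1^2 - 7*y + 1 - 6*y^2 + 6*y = -6*y^2 - y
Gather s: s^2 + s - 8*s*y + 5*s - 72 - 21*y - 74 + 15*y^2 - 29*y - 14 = s^2 + s*(6 - 8*y) + 15*y^2 - 50*y - 160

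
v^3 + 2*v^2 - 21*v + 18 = (v - 3)*(v - 1)*(v + 6)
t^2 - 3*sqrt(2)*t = t*(t - 3*sqrt(2))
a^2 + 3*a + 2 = (a + 1)*(a + 2)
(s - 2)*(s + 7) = s^2 + 5*s - 14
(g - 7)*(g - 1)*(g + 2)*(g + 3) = g^4 - 3*g^3 - 27*g^2 - 13*g + 42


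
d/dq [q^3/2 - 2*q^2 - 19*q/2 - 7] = 3*q^2/2 - 4*q - 19/2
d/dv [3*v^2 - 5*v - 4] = 6*v - 5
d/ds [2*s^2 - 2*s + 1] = 4*s - 2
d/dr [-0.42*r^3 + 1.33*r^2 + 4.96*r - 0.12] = -1.26*r^2 + 2.66*r + 4.96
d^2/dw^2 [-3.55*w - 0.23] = 0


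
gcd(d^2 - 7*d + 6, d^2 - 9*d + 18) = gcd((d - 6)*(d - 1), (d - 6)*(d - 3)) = d - 6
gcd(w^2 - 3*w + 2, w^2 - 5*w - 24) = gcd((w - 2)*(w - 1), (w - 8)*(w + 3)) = 1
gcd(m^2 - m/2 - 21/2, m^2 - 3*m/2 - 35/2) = 1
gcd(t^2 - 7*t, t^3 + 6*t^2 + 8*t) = t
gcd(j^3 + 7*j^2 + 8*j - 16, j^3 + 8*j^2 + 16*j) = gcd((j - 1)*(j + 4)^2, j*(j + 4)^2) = j^2 + 8*j + 16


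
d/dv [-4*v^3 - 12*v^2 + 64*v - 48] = -12*v^2 - 24*v + 64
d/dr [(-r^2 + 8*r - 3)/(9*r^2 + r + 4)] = (-73*r^2 + 46*r + 35)/(81*r^4 + 18*r^3 + 73*r^2 + 8*r + 16)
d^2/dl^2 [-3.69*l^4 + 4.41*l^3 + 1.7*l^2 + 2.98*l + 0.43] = -44.28*l^2 + 26.46*l + 3.4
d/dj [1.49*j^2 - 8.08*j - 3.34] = 2.98*j - 8.08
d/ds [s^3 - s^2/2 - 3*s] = 3*s^2 - s - 3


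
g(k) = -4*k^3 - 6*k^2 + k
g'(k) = -12*k^2 - 12*k + 1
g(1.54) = -27.30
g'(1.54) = -45.94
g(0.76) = -4.46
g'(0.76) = -15.05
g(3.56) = -252.95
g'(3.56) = -193.80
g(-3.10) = 58.40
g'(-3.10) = -77.12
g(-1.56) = -0.98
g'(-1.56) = -9.48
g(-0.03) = -0.04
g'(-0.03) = 1.35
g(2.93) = -149.19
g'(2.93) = -137.18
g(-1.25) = -2.81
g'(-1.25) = -2.75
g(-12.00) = 6036.00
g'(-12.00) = -1583.00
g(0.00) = 0.00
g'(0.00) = 1.00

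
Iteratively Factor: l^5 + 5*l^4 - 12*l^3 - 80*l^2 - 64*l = (l - 4)*(l^4 + 9*l^3 + 24*l^2 + 16*l) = (l - 4)*(l + 1)*(l^3 + 8*l^2 + 16*l) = l*(l - 4)*(l + 1)*(l^2 + 8*l + 16) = l*(l - 4)*(l + 1)*(l + 4)*(l + 4)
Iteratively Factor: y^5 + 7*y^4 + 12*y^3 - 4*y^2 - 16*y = (y + 2)*(y^4 + 5*y^3 + 2*y^2 - 8*y) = (y + 2)^2*(y^3 + 3*y^2 - 4*y) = (y - 1)*(y + 2)^2*(y^2 + 4*y) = (y - 1)*(y + 2)^2*(y + 4)*(y)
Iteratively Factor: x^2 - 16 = (x - 4)*(x + 4)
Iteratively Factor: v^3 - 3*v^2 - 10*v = (v - 5)*(v^2 + 2*v) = v*(v - 5)*(v + 2)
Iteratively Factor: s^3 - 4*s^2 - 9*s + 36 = (s - 3)*(s^2 - s - 12) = (s - 3)*(s + 3)*(s - 4)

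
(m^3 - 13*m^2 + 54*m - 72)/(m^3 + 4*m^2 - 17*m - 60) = (m^2 - 9*m + 18)/(m^2 + 8*m + 15)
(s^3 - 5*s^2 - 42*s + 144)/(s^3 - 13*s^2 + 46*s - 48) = (s + 6)/(s - 2)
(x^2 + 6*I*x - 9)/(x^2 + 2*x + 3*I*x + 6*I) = (x + 3*I)/(x + 2)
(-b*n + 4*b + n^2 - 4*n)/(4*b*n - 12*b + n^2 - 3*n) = (-b*n + 4*b + n^2 - 4*n)/(4*b*n - 12*b + n^2 - 3*n)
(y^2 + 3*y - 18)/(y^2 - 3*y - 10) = (-y^2 - 3*y + 18)/(-y^2 + 3*y + 10)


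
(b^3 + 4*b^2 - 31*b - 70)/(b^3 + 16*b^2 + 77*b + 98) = (b - 5)/(b + 7)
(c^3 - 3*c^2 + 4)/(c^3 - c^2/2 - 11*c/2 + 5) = 2*(c^2 - c - 2)/(2*c^2 + 3*c - 5)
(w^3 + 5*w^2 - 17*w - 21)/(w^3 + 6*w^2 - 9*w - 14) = (w - 3)/(w - 2)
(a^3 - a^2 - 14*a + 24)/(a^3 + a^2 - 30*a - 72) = (a^2 - 5*a + 6)/(a^2 - 3*a - 18)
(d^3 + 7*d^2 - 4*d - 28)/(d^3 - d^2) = (d^3 + 7*d^2 - 4*d - 28)/(d^2*(d - 1))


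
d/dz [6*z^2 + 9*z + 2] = 12*z + 9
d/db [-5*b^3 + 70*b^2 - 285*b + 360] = -15*b^2 + 140*b - 285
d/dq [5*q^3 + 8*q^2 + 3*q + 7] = 15*q^2 + 16*q + 3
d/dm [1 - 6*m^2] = -12*m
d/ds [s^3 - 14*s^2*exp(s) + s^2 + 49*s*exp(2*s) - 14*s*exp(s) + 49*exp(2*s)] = -14*s^2*exp(s) + 3*s^2 + 98*s*exp(2*s) - 42*s*exp(s) + 2*s + 147*exp(2*s) - 14*exp(s)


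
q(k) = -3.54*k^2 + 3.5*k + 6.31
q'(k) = 3.5 - 7.08*k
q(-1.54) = -7.48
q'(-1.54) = 14.40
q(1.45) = 3.94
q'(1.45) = -6.77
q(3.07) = -16.31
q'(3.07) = -18.24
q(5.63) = -86.19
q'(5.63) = -36.36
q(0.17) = 6.80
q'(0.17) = 2.30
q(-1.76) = -10.82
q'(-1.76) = 15.96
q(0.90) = 6.59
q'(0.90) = -2.87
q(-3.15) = -39.84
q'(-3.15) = 25.80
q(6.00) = -100.13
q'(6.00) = -38.98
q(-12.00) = -545.45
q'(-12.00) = 88.46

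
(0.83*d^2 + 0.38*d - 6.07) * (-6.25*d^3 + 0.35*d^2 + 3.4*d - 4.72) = -5.1875*d^5 - 2.0845*d^4 + 40.8925*d^3 - 4.7501*d^2 - 22.4316*d + 28.6504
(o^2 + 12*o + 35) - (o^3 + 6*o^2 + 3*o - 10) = -o^3 - 5*o^2 + 9*o + 45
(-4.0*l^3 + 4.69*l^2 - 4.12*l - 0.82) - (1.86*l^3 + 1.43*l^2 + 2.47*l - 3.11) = -5.86*l^3 + 3.26*l^2 - 6.59*l + 2.29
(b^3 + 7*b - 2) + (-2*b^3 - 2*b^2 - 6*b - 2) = -b^3 - 2*b^2 + b - 4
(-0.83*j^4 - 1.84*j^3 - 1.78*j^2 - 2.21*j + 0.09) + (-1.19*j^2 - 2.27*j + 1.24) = -0.83*j^4 - 1.84*j^3 - 2.97*j^2 - 4.48*j + 1.33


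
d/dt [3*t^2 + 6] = 6*t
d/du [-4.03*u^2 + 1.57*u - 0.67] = 1.57 - 8.06*u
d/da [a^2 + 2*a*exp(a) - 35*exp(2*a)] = 2*a*exp(a) + 2*a - 70*exp(2*a) + 2*exp(a)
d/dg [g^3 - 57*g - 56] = 3*g^2 - 57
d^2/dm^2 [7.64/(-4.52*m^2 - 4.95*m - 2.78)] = (312.176512*m^2 + 341.87472*m - 7.64*(9.04*m + 4.95)*(18.08*m + 9.9) + 192.002368)/(4.52*m^2 + 4.95*m + 2.78)^3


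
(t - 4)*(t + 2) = t^2 - 2*t - 8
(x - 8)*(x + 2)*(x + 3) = x^3 - 3*x^2 - 34*x - 48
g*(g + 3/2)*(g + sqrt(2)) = g^3 + sqrt(2)*g^2 + 3*g^2/2 + 3*sqrt(2)*g/2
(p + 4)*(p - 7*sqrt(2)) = p^2 - 7*sqrt(2)*p + 4*p - 28*sqrt(2)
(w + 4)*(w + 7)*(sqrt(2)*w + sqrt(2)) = sqrt(2)*w^3 + 12*sqrt(2)*w^2 + 39*sqrt(2)*w + 28*sqrt(2)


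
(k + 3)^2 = k^2 + 6*k + 9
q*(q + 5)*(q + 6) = q^3 + 11*q^2 + 30*q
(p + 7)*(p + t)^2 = p^3 + 2*p^2*t + 7*p^2 + p*t^2 + 14*p*t + 7*t^2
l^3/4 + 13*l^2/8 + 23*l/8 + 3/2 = (l/4 + 1)*(l + 1)*(l + 3/2)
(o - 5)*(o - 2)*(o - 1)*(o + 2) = o^4 - 6*o^3 + o^2 + 24*o - 20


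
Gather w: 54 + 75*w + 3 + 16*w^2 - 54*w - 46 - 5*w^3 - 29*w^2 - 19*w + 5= -5*w^3 - 13*w^2 + 2*w + 16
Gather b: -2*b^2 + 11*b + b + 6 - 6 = -2*b^2 + 12*b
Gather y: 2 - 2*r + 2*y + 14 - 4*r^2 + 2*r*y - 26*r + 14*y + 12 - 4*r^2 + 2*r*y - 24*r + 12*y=-8*r^2 - 52*r + y*(4*r + 28) + 28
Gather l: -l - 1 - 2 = -l - 3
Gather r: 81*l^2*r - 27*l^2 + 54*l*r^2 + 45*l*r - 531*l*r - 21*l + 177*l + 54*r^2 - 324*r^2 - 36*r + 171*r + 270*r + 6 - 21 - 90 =-27*l^2 + 156*l + r^2*(54*l - 270) + r*(81*l^2 - 486*l + 405) - 105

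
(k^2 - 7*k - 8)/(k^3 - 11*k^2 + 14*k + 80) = (k + 1)/(k^2 - 3*k - 10)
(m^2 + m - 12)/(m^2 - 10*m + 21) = (m + 4)/(m - 7)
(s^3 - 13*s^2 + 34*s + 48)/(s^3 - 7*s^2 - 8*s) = (s - 6)/s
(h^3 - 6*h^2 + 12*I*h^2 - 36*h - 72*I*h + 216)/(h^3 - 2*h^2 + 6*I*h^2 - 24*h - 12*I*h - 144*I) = (h + 6*I)/(h + 4)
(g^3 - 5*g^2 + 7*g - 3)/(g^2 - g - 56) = (-g^3 + 5*g^2 - 7*g + 3)/(-g^2 + g + 56)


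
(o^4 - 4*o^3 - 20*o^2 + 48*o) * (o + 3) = o^5 - o^4 - 32*o^3 - 12*o^2 + 144*o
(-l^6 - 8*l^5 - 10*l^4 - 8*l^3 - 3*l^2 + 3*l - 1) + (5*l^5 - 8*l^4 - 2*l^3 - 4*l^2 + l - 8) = -l^6 - 3*l^5 - 18*l^4 - 10*l^3 - 7*l^2 + 4*l - 9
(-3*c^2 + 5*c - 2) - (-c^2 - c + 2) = -2*c^2 + 6*c - 4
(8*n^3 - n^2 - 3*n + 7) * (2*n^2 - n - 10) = 16*n^5 - 10*n^4 - 85*n^3 + 27*n^2 + 23*n - 70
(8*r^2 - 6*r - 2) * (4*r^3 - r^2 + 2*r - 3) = 32*r^5 - 32*r^4 + 14*r^3 - 34*r^2 + 14*r + 6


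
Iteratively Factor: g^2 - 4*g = (g)*(g - 4)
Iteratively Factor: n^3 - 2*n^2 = (n)*(n^2 - 2*n) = n^2*(n - 2)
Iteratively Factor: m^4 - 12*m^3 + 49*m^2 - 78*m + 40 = (m - 4)*(m^3 - 8*m^2 + 17*m - 10) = (m - 5)*(m - 4)*(m^2 - 3*m + 2) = (m - 5)*(m - 4)*(m - 1)*(m - 2)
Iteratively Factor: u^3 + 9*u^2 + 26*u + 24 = (u + 2)*(u^2 + 7*u + 12) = (u + 2)*(u + 3)*(u + 4)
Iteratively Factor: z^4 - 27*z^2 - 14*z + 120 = (z - 2)*(z^3 + 2*z^2 - 23*z - 60) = (z - 5)*(z - 2)*(z^2 + 7*z + 12) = (z - 5)*(z - 2)*(z + 3)*(z + 4)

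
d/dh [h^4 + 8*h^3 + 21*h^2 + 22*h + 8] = 4*h^3 + 24*h^2 + 42*h + 22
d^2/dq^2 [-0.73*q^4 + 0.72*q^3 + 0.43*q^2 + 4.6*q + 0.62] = -8.76*q^2 + 4.32*q + 0.86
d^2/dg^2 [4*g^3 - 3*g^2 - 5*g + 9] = 24*g - 6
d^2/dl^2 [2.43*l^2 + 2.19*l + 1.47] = 4.86000000000000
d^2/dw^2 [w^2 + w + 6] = 2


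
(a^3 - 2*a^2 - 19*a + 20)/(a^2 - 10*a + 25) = (a^2 + 3*a - 4)/(a - 5)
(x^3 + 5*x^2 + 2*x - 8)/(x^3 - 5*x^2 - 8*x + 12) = (x + 4)/(x - 6)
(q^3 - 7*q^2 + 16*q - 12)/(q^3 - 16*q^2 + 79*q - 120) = (q^2 - 4*q + 4)/(q^2 - 13*q + 40)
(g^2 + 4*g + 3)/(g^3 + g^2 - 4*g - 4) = (g + 3)/(g^2 - 4)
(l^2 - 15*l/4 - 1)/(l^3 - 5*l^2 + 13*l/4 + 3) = (4*l + 1)/(4*l^2 - 4*l - 3)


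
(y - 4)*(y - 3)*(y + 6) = y^3 - y^2 - 30*y + 72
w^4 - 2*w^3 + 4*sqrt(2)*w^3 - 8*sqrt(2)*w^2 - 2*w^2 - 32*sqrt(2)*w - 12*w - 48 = (w - 4)*(w + 2)*(w + sqrt(2))*(w + 3*sqrt(2))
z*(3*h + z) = 3*h*z + z^2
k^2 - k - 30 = (k - 6)*(k + 5)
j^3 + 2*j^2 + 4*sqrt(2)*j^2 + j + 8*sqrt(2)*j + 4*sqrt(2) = (j + 1)^2*(j + 4*sqrt(2))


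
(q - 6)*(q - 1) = q^2 - 7*q + 6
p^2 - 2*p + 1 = (p - 1)^2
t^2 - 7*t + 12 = (t - 4)*(t - 3)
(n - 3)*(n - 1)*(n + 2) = n^3 - 2*n^2 - 5*n + 6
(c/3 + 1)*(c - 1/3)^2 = c^3/3 + 7*c^2/9 - 17*c/27 + 1/9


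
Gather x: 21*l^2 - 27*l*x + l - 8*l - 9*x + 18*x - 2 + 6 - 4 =21*l^2 - 7*l + x*(9 - 27*l)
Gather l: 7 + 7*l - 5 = 7*l + 2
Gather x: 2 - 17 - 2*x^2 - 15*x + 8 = -2*x^2 - 15*x - 7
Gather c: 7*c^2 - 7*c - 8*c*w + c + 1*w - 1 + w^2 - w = 7*c^2 + c*(-8*w - 6) + w^2 - 1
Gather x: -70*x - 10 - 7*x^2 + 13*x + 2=-7*x^2 - 57*x - 8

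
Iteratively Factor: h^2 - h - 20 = (h + 4)*(h - 5)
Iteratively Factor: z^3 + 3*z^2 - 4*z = (z - 1)*(z^2 + 4*z) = (z - 1)*(z + 4)*(z)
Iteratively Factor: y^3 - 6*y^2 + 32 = (y + 2)*(y^2 - 8*y + 16) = (y - 4)*(y + 2)*(y - 4)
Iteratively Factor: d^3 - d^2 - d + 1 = (d + 1)*(d^2 - 2*d + 1) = (d - 1)*(d + 1)*(d - 1)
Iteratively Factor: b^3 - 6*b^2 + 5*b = (b)*(b^2 - 6*b + 5) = b*(b - 1)*(b - 5)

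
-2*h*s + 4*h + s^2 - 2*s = (-2*h + s)*(s - 2)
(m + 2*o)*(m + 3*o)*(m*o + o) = m^3*o + 5*m^2*o^2 + m^2*o + 6*m*o^3 + 5*m*o^2 + 6*o^3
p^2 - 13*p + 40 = (p - 8)*(p - 5)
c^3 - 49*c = c*(c - 7)*(c + 7)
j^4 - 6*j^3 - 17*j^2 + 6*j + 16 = (j - 8)*(j - 1)*(j + 1)*(j + 2)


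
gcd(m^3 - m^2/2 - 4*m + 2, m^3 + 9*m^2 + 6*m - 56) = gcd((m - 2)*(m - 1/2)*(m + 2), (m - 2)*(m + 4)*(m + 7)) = m - 2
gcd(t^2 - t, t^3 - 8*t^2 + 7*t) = t^2 - t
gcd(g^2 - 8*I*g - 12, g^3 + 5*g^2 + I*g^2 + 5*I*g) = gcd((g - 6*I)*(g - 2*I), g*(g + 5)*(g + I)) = 1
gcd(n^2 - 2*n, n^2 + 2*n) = n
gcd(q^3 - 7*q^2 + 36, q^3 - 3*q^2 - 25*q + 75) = q - 3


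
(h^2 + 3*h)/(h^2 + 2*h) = (h + 3)/(h + 2)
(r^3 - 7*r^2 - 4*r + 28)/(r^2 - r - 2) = (r^2 - 5*r - 14)/(r + 1)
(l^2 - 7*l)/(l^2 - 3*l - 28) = l/(l + 4)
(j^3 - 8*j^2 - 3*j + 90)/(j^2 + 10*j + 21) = (j^2 - 11*j + 30)/(j + 7)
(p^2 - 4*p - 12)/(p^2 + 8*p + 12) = (p - 6)/(p + 6)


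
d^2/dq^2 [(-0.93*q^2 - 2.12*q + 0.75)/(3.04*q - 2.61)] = (7.105427357601e-15*q^2 + 7.105427357601e-15*q - 32.449962)/(28.094464*q^3 - 72.361728*q^2 + 62.126352*q - 17.779581)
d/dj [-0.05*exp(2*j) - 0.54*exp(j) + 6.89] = (-0.1*exp(j) - 0.54)*exp(j)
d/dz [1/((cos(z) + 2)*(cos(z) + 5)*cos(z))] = (3*sin(z) + 10*sin(z)/cos(z)^2 + 14*tan(z))/((cos(z) + 2)^2*(cos(z) + 5)^2)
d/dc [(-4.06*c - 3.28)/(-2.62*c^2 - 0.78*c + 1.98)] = (10.6372*c^2 + 3.1668*c - (4.06*c + 3.28)*(5.24*c + 0.78) - 8.0388)/(2.62*c^2 + 0.78*c - 1.98)^2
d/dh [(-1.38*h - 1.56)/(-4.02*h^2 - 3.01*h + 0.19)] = (5.5476*h^2 + 4.1538*h - (1.38*h + 1.56)*(8.04*h + 3.01) - 0.2622)/(4.02*h^2 + 3.01*h - 0.19)^2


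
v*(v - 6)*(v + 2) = v^3 - 4*v^2 - 12*v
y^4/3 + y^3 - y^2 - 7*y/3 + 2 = (y/3 + 1)*(y - 1)^2*(y + 2)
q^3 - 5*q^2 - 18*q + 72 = (q - 6)*(q - 3)*(q + 4)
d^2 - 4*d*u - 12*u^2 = (d - 6*u)*(d + 2*u)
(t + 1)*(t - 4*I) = t^2 + t - 4*I*t - 4*I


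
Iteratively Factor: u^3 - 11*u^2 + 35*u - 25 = (u - 5)*(u^2 - 6*u + 5) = (u - 5)*(u - 1)*(u - 5)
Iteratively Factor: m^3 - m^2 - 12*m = (m)*(m^2 - m - 12) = m*(m + 3)*(m - 4)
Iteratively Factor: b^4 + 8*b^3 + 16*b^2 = (b)*(b^3 + 8*b^2 + 16*b) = b*(b + 4)*(b^2 + 4*b) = b^2*(b + 4)*(b + 4)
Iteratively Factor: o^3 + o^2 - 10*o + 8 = (o - 1)*(o^2 + 2*o - 8) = (o - 1)*(o + 4)*(o - 2)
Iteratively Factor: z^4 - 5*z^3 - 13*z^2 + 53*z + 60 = (z + 3)*(z^3 - 8*z^2 + 11*z + 20) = (z - 4)*(z + 3)*(z^2 - 4*z - 5) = (z - 5)*(z - 4)*(z + 3)*(z + 1)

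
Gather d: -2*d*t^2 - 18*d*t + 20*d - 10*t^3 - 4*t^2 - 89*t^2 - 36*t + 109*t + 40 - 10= d*(-2*t^2 - 18*t + 20) - 10*t^3 - 93*t^2 + 73*t + 30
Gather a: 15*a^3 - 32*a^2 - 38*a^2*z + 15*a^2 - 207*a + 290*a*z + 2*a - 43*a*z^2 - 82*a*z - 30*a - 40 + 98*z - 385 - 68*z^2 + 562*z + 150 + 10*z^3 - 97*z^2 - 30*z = 15*a^3 + a^2*(-38*z - 17) + a*(-43*z^2 + 208*z - 235) + 10*z^3 - 165*z^2 + 630*z - 275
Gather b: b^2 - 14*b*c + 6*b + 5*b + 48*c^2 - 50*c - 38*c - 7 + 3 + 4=b^2 + b*(11 - 14*c) + 48*c^2 - 88*c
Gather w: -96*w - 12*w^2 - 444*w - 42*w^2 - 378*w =-54*w^2 - 918*w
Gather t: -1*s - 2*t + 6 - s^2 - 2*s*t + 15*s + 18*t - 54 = -s^2 + 14*s + t*(16 - 2*s) - 48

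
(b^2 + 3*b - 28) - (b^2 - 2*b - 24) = 5*b - 4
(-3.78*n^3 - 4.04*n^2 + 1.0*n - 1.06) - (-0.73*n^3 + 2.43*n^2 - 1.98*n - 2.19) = -3.05*n^3 - 6.47*n^2 + 2.98*n + 1.13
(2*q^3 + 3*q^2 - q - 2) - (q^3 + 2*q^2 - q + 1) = q^3 + q^2 - 3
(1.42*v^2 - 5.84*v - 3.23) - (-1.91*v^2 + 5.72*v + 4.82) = 3.33*v^2 - 11.56*v - 8.05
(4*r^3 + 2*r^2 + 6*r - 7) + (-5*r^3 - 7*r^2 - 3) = -r^3 - 5*r^2 + 6*r - 10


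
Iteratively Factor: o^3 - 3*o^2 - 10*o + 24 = (o - 4)*(o^2 + o - 6) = (o - 4)*(o + 3)*(o - 2)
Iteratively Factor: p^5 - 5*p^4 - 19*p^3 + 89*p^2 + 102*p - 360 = (p - 5)*(p^4 - 19*p^2 - 6*p + 72) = (p - 5)*(p + 3)*(p^3 - 3*p^2 - 10*p + 24) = (p - 5)*(p + 3)^2*(p^2 - 6*p + 8) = (p - 5)*(p - 4)*(p + 3)^2*(p - 2)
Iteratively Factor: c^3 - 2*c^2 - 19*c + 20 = (c - 5)*(c^2 + 3*c - 4) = (c - 5)*(c + 4)*(c - 1)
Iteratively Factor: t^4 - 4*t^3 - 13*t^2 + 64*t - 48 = (t + 4)*(t^3 - 8*t^2 + 19*t - 12) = (t - 4)*(t + 4)*(t^2 - 4*t + 3) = (t - 4)*(t - 1)*(t + 4)*(t - 3)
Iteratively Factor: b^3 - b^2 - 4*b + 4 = (b - 1)*(b^2 - 4) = (b - 1)*(b + 2)*(b - 2)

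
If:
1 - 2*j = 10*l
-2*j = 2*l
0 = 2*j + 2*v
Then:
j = -1/8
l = 1/8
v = 1/8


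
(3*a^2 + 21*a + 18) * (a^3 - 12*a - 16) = 3*a^5 + 21*a^4 - 18*a^3 - 300*a^2 - 552*a - 288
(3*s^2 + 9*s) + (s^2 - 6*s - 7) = 4*s^2 + 3*s - 7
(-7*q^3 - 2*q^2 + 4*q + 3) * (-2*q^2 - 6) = 14*q^5 + 4*q^4 + 34*q^3 + 6*q^2 - 24*q - 18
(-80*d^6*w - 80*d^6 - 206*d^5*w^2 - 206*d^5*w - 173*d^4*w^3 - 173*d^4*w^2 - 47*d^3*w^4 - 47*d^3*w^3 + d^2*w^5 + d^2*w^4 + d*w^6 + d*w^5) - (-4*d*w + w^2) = -80*d^6*w - 80*d^6 - 206*d^5*w^2 - 206*d^5*w - 173*d^4*w^3 - 173*d^4*w^2 - 47*d^3*w^4 - 47*d^3*w^3 + d^2*w^5 + d^2*w^4 + d*w^6 + d*w^5 + 4*d*w - w^2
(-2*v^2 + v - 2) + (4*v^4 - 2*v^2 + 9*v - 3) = 4*v^4 - 4*v^2 + 10*v - 5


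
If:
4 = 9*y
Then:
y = 4/9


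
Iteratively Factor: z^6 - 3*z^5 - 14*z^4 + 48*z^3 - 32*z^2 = (z)*(z^5 - 3*z^4 - 14*z^3 + 48*z^2 - 32*z) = z*(z - 1)*(z^4 - 2*z^3 - 16*z^2 + 32*z) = z*(z - 2)*(z - 1)*(z^3 - 16*z) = z*(z - 4)*(z - 2)*(z - 1)*(z^2 + 4*z) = z*(z - 4)*(z - 2)*(z - 1)*(z + 4)*(z)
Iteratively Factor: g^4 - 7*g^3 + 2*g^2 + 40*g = (g + 2)*(g^3 - 9*g^2 + 20*g) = (g - 5)*(g + 2)*(g^2 - 4*g) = (g - 5)*(g - 4)*(g + 2)*(g)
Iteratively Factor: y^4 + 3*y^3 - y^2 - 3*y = (y + 1)*(y^3 + 2*y^2 - 3*y) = (y + 1)*(y + 3)*(y^2 - y) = y*(y + 1)*(y + 3)*(y - 1)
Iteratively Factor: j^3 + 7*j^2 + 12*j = (j)*(j^2 + 7*j + 12) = j*(j + 3)*(j + 4)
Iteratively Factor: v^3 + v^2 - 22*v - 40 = (v + 2)*(v^2 - v - 20) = (v + 2)*(v + 4)*(v - 5)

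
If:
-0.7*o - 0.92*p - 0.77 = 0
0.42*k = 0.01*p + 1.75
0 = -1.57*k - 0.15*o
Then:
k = 5.12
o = -53.56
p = 39.91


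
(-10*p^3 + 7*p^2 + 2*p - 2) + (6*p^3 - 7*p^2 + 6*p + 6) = -4*p^3 + 8*p + 4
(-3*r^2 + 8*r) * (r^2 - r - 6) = -3*r^4 + 11*r^3 + 10*r^2 - 48*r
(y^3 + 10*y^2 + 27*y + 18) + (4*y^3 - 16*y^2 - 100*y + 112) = 5*y^3 - 6*y^2 - 73*y + 130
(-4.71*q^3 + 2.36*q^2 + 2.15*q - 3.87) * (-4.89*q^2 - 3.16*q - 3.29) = 23.0319*q^5 + 3.3432*q^4 - 2.4752*q^3 + 4.3659*q^2 + 5.1557*q + 12.7323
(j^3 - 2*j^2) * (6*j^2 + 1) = 6*j^5 - 12*j^4 + j^3 - 2*j^2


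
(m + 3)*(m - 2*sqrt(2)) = m^2 - 2*sqrt(2)*m + 3*m - 6*sqrt(2)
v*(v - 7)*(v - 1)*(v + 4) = v^4 - 4*v^3 - 25*v^2 + 28*v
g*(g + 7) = g^2 + 7*g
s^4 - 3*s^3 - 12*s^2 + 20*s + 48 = (s - 4)*(s - 3)*(s + 2)^2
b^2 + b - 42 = (b - 6)*(b + 7)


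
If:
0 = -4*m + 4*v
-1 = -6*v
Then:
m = 1/6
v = 1/6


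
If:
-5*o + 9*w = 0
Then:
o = 9*w/5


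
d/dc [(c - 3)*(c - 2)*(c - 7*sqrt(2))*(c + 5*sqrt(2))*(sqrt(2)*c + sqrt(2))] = 5*sqrt(2)*c^4 - 16*sqrt(2)*c^3 - 16*c^3 - 207*sqrt(2)*c^2 + 48*c^2 - 8*c + 572*sqrt(2)*c - 70*sqrt(2) - 24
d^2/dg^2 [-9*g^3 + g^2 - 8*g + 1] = 2 - 54*g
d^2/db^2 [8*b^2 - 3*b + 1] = 16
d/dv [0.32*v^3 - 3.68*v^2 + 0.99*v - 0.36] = 0.96*v^2 - 7.36*v + 0.99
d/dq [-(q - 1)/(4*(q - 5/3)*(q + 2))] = 9*(q^2 - 2*q + 3)/(4*(9*q^4 + 6*q^3 - 59*q^2 - 20*q + 100))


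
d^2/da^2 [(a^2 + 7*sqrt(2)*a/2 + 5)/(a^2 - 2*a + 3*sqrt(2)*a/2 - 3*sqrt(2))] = 4*(4*a^3 + 4*sqrt(2)*a^3 + 18*sqrt(2)*a^2 + 30*a^2 + 45*sqrt(2)*a + 66*a + 37 + 33*sqrt(2))/(4*a^6 - 24*a^5 + 18*sqrt(2)*a^5 - 108*sqrt(2)*a^4 + 102*a^4 - 356*a^3 + 243*sqrt(2)*a^3 - 306*sqrt(2)*a^2 + 648*a^2 - 432*a + 324*sqrt(2)*a - 216*sqrt(2))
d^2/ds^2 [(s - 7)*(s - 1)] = 2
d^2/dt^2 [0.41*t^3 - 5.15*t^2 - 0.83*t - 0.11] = 2.46*t - 10.3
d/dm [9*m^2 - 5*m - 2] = 18*m - 5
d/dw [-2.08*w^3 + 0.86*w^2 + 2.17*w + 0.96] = -6.24*w^2 + 1.72*w + 2.17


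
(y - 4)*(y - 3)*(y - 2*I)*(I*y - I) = I*y^4 + 2*y^3 - 8*I*y^3 - 16*y^2 + 19*I*y^2 + 38*y - 12*I*y - 24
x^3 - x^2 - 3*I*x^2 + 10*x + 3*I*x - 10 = (x - 1)*(x - 5*I)*(x + 2*I)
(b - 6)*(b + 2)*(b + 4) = b^3 - 28*b - 48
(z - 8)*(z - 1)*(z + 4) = z^3 - 5*z^2 - 28*z + 32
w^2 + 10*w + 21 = (w + 3)*(w + 7)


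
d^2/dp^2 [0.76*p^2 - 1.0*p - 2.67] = 1.52000000000000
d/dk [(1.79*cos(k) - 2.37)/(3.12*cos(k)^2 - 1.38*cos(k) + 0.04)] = (5.5848*cos(k)^2 - 14.7888*cos(k) + 3.199)*sin(k)/(9.7344*cos(k)^4 - 8.6112*cos(k)^3 + 2.154*cos(k)^2 - 0.1104*cos(k) + 0.0016)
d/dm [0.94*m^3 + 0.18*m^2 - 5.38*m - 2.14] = 2.82*m^2 + 0.36*m - 5.38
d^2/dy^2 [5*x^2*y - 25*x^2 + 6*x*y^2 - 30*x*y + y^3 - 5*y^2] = 12*x + 6*y - 10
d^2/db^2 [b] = 0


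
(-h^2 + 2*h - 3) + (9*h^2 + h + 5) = 8*h^2 + 3*h + 2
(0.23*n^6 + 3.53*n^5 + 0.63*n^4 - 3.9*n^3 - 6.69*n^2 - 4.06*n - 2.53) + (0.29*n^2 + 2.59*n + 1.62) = 0.23*n^6 + 3.53*n^5 + 0.63*n^4 - 3.9*n^3 - 6.4*n^2 - 1.47*n - 0.91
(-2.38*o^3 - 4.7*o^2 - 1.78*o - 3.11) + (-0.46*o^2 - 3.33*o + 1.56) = -2.38*o^3 - 5.16*o^2 - 5.11*o - 1.55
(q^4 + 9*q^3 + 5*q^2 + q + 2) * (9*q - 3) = 9*q^5 + 78*q^4 + 18*q^3 - 6*q^2 + 15*q - 6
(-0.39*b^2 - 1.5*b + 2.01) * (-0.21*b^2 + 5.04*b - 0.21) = 0.0819*b^4 - 1.6506*b^3 - 7.9002*b^2 + 10.4454*b - 0.4221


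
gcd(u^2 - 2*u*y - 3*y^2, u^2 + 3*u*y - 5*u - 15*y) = 1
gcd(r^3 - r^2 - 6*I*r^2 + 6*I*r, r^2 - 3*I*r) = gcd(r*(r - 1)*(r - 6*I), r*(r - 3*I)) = r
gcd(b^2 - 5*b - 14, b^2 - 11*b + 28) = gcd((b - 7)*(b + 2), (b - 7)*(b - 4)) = b - 7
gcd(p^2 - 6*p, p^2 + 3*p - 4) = 1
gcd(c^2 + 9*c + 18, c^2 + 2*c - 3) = c + 3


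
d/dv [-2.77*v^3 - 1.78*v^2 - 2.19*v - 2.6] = -8.31*v^2 - 3.56*v - 2.19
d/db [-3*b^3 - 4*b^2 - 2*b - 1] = -9*b^2 - 8*b - 2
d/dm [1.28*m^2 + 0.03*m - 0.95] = 2.56*m + 0.03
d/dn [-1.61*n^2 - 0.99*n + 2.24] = -3.22*n - 0.99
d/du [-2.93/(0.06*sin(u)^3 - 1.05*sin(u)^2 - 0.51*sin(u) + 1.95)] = (0.5274*sin(u)^2 - 6.153*sin(u) - 1.4943)*cos(u)/(0.06*sin(u)^3 - 1.05*sin(u)^2 - 0.51*sin(u) + 1.95)^2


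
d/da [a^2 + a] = 2*a + 1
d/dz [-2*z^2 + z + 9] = 1 - 4*z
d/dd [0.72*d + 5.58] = 0.720000000000000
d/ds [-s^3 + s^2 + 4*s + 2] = -3*s^2 + 2*s + 4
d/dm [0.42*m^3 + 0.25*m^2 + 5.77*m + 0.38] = 1.26*m^2 + 0.5*m + 5.77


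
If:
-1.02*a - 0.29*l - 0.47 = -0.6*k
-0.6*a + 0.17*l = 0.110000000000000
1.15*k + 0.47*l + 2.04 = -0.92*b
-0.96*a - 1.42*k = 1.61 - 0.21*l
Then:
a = -0.60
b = -0.28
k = -0.95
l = -1.47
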